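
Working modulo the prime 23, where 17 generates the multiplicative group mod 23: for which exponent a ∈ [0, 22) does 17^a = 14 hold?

Successive powers of 17 modulo 23:
  17^0=1  17^1=17  17^2=13  17^3=14
So 17^3 ≡ 14 (mod 23), giving a = 3.

3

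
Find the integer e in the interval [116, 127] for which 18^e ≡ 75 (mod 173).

Compute 18^116 mod 173 = 142, then multiply by 18 repeatedly:
  18^116=142  18^117=134  18^118=163  18^119=166  18^120=47
  18^121=154  18^122=4  18^123=72  18^124=85  18^125=146
  18^126=33  18^127=75
Found 75 at exponent 127.

127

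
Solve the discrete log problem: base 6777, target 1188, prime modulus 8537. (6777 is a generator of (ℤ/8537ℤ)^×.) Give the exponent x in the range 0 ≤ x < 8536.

Baby-step giant-step with m = ceil(sqrt(8536)) = 93.
Baby table (6777^j mod 8537 for j=0..92):
  0:1  1:6777  2:7206  3:3422  4:4402  5:4076  6:5857  7:4376
  8:7151  9:6315  10:774  11:3680  12:2783  13:2158  14:885  15:4671
  16:171  17:6372  18:2898  19:4646  20:1486  21:5499  22:2718  23:5577
  24:2030  25:4203  26:4299  27:6079  28:6358  29:1927  30:6206  31:4800
  32:3630  33:5413  34:412  35:525  36:6533  37:1259  38:3780  39:6060
  40:5650  41:1605  42:947  43:6532  44:3019  45:5111  46:2638  47:1248
  48:6066  49:3627  50:2156  51:4405  52:7333  53:1864  54:6105  55:3283
  56:1469  57:1271  58:8271  59:7162  60:4029  61:3207  62:7174  63:8520
  64:4309  65:5553  66:1585  67:1999  68:7541  69:2875  70:2441  71:6488
  72:3626  73:3916  74:5736  75:3911  76:5999  77:2029  78:5963  79:5630
  80:2657  81:1956  82:6388  83:349  84:424  85:5016  86:7635  87:8175
  88:5382  89:3750  90:7638  91:2895  92:1389
Giant step factor: 6777^(-93) ≡ 4302 (mod 8537).
Scan 1188·4302^i mod 8537 for i = 0, 1, …:
  i=0: 1188   i=1: 5650
Match at i=1, j=40: x = 1·93 + 40 = 133.

133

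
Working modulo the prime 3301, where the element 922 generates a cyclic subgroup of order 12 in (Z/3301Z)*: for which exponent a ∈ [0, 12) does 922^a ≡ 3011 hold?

Successive powers of 922 modulo 3301:
  922^0=1  922^1=922  922^2=1727  922^3=1212  922^4=1726  922^5=290
  922^6=3300  922^7=2379  922^8=1574  922^9=2089  922^10=1575  922^11=3011
So 922^11 ≡ 3011 (mod 3301), giving a = 11.

11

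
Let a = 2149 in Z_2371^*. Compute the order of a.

2370

The order of 2149 must divide p − 1 = 2370 = 2 · 3 · 5 · 79.
Divisors: 1, 2, 3, 5, 6, 10, 15, 30, 79, 158, 237, 395, 474, 790, 1185, 2370.
Check each in increasing order: 2149^1 ≡ 2149;  2149^2 ≡ 1864;  2149^3 ≡ 1117;  2149^5 ≡ 350;  2149^6 ≡ 543;  2149^10 ≡ 1579;  2149^15 ≡ 207;  2149^30 ≡ 171;  2149^79 ≡ 1909;  2149^158 ≡ 54;  2149^237 ≡ 1133;  2149^395 ≡ 1907;  2149^474 ≡ 978;  2149^790 ≡ 1906;  2149^1185 ≡ 2370;  2149^2370 ≡ 1.
Smallest exponent giving 1 is 2370.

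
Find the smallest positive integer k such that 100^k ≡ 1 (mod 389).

194

The order of 100 must divide p − 1 = 388 = 2^2 · 97.
Divisors: 1, 2, 4, 97, 194, 388.
Check each in increasing order: 100^1 ≡ 100;  100^2 ≡ 275;  100^4 ≡ 159;  100^97 ≡ 388;  100^194 ≡ 1.
Smallest exponent giving 1 is 194.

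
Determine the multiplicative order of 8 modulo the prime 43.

14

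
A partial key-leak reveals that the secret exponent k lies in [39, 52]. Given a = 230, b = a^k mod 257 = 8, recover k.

Compute 230^39 mod 257 = 66, then multiply by 230 repeatedly:
  230^39=66  230^40=17  230^41=55  230^42=57  230^43=3
  230^44=176  230^45=131  230^46=61  230^47=152  230^48=8
Found 8 at exponent 48.

48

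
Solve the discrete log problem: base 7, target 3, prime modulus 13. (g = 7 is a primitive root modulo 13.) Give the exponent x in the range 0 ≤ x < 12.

Successive powers of 7 modulo 13:
  7^0=1  7^1=7  7^2=10  7^3=5  7^4=9  7^5=11
  7^6=12  7^7=6  7^8=3
So 7^8 ≡ 3 (mod 13), giving x = 8.

8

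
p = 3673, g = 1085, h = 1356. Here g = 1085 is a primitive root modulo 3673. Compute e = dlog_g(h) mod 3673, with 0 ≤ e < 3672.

2550

Baby-step giant-step with m = ceil(sqrt(3672)) = 61.
Baby table (1085^j mod 3673 for j=0..60):
  0:1  1:1085  2:1865  3:3375  4:3567  5:2526  6:652  7:2204
  8:217  9:373  10:675  11:1448  12:2709  13:865  14:1910  15:778
  16:3013  17:135  18:3228  19:2011  20:173  21:382  22:3094  23:3541
  24:27  25:3584  26:2606  27:2973  28:811  29:2088  30:2912  31:740
  32:2186  33:2725  34:3533  35:2366  36:3356  37:1317  38:148  39:2641
  40:545  41:3645  42:2677  43:2875  44:998  45:2968  46:2732  47:109
  48:729  49:1270  50:575  51:3138  52:3532  53:1281  54:1491  55:1615
  56:254  57:115  58:3566  59:1441  60:2460
Giant step factor: 1085^(-61) ≡ 1584 (mod 3673).
Scan 1356·1584^i mod 3673 for i = 0, 1, …:
  i=0: 1356   i=1: 2872   i=2: 2074   i=3: 1554
  i=4: 626   i=5: 3547   i=6: 2431   i=7: 1400
  i=8: 2781   i=9: 1177     …   i=40: 395
  i=41: 1270
Match at i=41, j=49: e = 41·61 + 49 = 2550.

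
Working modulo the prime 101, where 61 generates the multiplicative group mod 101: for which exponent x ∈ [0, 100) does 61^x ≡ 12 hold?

Baby-step giant-step with m = ceil(sqrt(100)) = 10.
Baby table (61^j mod 101 for j=0..9):
  0:1  1:61  2:85  3:34  4:54  5:62  6:45  7:18
  8:88  9:15
Giant step factor: 61^(-10) ≡ 17 (mod 101).
Scan 12·17^i mod 101 for i = 0, 1, …:
  i=0: 12   i=1: 2   i=2: 34
Match at i=2, j=3: x = 2·10 + 3 = 23.

23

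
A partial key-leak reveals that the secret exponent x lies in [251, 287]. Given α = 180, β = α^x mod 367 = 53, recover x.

Compute 180^251 mod 367 = 77, then multiply by 180 repeatedly:
  180^251=77  180^252=281  180^253=301  180^254=231  180^255=109
  180^256=169  180^257=326  180^258=327  180^259=140  180^260=244
  180^261=247  180^262=53
Found 53 at exponent 262.

262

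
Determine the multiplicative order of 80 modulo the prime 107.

The order of 80 must divide p − 1 = 106 = 2 · 53.
Divisors: 1, 2, 53, 106.
Check each in increasing order: 80^1 ≡ 80;  80^2 ≡ 87;  80^53 ≡ 106;  80^106 ≡ 1.
Smallest exponent giving 1 is 106.

106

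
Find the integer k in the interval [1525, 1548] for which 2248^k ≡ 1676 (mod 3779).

1526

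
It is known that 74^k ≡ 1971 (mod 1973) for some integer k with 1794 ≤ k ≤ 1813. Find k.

1805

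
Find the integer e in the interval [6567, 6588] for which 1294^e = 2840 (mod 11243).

6567

Compute 1294^6567 mod 11243 = 2840, then multiply by 1294 repeatedly:
  1294^6567=2840
Found 2840 at exponent 6567.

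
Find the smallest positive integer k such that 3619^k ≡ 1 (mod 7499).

7498

The order of 3619 must divide p − 1 = 7498 = 2 · 23 · 163.
Divisors: 1, 2, 23, 46, 163, 326, 3749, 7498.
Check each in increasing order: 3619^1 ≡ 3619;  3619^2 ≡ 3907;  3619^23 ≡ 4384;  3619^46 ≡ 7018;  3619^163 ≡ 4407;  3619^326 ≡ 6738;  3619^3749 ≡ 7498;  3619^7498 ≡ 1.
Smallest exponent giving 1 is 7498.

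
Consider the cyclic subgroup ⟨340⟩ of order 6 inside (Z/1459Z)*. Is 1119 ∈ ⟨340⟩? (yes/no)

1119 ∈ ⟨340⟩ iff 1119^6 ≡ 1 (mod 1459), since |⟨340⟩| = 6.
1119^6 mod 1459 = 1.
Since 1 = 1, 1119 lies in the subgroup.

yes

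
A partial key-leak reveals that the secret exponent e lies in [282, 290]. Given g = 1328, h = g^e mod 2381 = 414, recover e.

Compute 1328^282 mod 2381 = 2055, then multiply by 1328 repeatedly:
  1328^282=2055  1328^283=414
Found 414 at exponent 283.

283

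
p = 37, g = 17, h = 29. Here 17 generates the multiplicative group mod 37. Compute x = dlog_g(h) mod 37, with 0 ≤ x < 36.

Successive powers of 17 modulo 37:
  17^0=1  17^1=17  17^2=30  17^3=29
So 17^3 ≡ 29 (mod 37), giving x = 3.

3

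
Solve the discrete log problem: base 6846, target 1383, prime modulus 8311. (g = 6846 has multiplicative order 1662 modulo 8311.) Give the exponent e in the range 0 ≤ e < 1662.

Baby-step giant-step with m = ceil(sqrt(1662)) = 41.
Baby table (6846^j mod 8311 for j=0..40):
  0:1  1:6846  2:1987  3:6206  4:444  5:6109  6:1262  7:4523
  8:5983  9:3010  10:3491  11:5261  12:5243  13:6680  14:4158  15:493
  16:812  17:7204  18:1110  19:2806  20:3155  21:7152  22:2491  23:7525
  24:4572  25:686  26:641  27:78  28:2084  29:5388  30:2030  31:1388
  32:2775  33:7015  34:3732  35:1258  36:2072  37:6346  38:3119  39:1715
  40:5758
Giant step factor: 6846^(-41) ≡ 1236 (mod 8311).
Scan 1383·1236^i mod 8311 for i = 0, 1, …:
  i=0: 1383   i=1: 5633   i=2: 6081   i=3: 2972
  i=4: 8241   i=5: 4901   i=6: 7228   i=7: 7794
  i=8: 935   i=9: 431   i=10: 812
Match at i=10, j=16: e = 10·41 + 16 = 426.

426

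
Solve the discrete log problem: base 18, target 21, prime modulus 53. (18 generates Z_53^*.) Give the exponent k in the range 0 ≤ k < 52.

Baby-step giant-step with m = ceil(sqrt(52)) = 8.
Baby table (18^j mod 53 for j=0..7):
  0:1  1:18  2:6  3:2  4:36  5:12  6:4  7:19
Giant step factor: 18^(-8) ≡ 42 (mod 53).
Scan 21·42^i mod 53 for i = 0, 1, …:
  i=0: 21   i=1: 34   i=2: 50   i=3: 33
  i=4: 8   i=5: 18
Match at i=5, j=1: k = 5·8 + 1 = 41.

41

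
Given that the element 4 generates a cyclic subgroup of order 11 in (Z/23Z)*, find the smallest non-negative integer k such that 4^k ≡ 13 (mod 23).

Successive powers of 4 modulo 23:
  4^0=1  4^1=4  4^2=16  4^3=18  4^4=3  4^5=12
  4^6=2  4^7=8  4^8=9  4^9=13
So 4^9 ≡ 13 (mod 23), giving k = 9.

9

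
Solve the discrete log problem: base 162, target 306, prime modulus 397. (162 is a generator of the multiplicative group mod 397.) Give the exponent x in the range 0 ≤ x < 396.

Baby-step giant-step with m = ceil(sqrt(396)) = 20.
Baby table (162^j mod 397 for j=0..19):
  0:1  1:162  2:42  3:55  4:176  5:325  6:246  7:152
  8:10  9:32  10:23  11:153  12:172  13:74  14:78  15:329
  16:100  17:320  18:230  19:339
Giant step factor: 162^(-20) ≡ 394 (mod 397).
Scan 306·394^i mod 397 for i = 0, 1, …:
  i=0: 306   i=1: 273   i=2: 372   i=3: 75
  i=4: 172
Match at i=4, j=12: x = 4·20 + 12 = 92.

92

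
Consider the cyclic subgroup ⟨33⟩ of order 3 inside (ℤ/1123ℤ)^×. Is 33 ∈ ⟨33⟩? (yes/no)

33 ∈ ⟨33⟩ iff 33^3 ≡ 1 (mod 1123), since |⟨33⟩| = 3.
33^3 mod 1123 = 1.
Since 1 = 1, 33 lies in the subgroup.

yes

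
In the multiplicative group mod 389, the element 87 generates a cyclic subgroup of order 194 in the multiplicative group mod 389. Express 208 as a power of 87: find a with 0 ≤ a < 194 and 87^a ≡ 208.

66

Baby-step giant-step with m = ceil(sqrt(194)) = 14.
Baby table (87^j mod 389 for j=0..13):
  0:1  1:87  2:178  3:315  4:175  5:54  6:30  7:276
  8:283  9:114  10:193  11:64  12:122  13:111
Giant step factor: 87^(-14) ≡ 143 (mod 389).
Scan 208·143^i mod 389 for i = 0, 1, …:
  i=0: 208   i=1: 180   i=2: 66   i=3: 102
  i=4: 193
Match at i=4, j=10: a = 4·14 + 10 = 66.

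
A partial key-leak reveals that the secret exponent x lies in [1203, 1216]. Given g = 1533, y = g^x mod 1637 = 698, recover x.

1211

Compute 1533^1203 mod 1637 = 1617, then multiply by 1533 repeatedly:
  1533^1203=1617  1533^1204=443  1533^1205=1401  1533^1206=1626  1533^1207=1144
  1533^1208=525  1533^1209=1058  1533^1210=1284  1533^1211=698
Found 698 at exponent 1211.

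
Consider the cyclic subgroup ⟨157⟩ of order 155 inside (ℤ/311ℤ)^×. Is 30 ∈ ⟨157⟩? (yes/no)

yes

30 ∈ ⟨157⟩ iff 30^155 ≡ 1 (mod 311), since |⟨157⟩| = 155.
30^155 mod 311 = 1.
Since 1 = 1, 30 lies in the subgroup.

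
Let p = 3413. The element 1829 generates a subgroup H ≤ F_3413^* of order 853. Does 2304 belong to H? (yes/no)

no

2304 ∈ ⟨1829⟩ iff 2304^853 ≡ 1 (mod 3413), since |⟨1829⟩| = 853.
2304^853 mod 3413 = 3412.
Since 3412 ≠ 1, 2304 does not lie in the subgroup.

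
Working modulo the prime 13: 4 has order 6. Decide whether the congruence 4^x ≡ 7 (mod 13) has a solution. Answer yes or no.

no

⟨4⟩ has order 6; its elements mod 13 are {1, 3, 4, 9, 10, 12}.
7 is not in this set.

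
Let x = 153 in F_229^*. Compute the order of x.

The order of 153 must divide p − 1 = 228 = 2^2 · 3 · 19.
Divisors: 1, 2, 3, 4, 6, 12, 19, 38, 57, 76, 114, 228.
Check each in increasing order: 153^1 ≡ 153;  153^2 ≡ 51;  153^3 ≡ 17;  153^4 ≡ 82;  153^6 ≡ 60;  153^12 ≡ 165;  153^19 ≡ 94;  153^38 ≡ 134;  153^57 ≡ 1.
Smallest exponent giving 1 is 57.

57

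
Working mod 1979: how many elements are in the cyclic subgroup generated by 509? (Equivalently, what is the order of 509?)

989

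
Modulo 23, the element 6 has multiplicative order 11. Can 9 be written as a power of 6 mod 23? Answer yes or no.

yes

9 ∈ ⟨6⟩ iff 9^11 ≡ 1 (mod 23), since |⟨6⟩| = 11.
9^11 mod 23 = 1.
Since 1 = 1, 9 lies in the subgroup.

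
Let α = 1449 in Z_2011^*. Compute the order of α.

402

The order of 1449 must divide p − 1 = 2010 = 2 · 3 · 5 · 67.
Divisors: 1, 2, 3, 5, 6, 10, 15, 30, 67, 134, 201, 335, 402, 670, 1005, 2010.
Check each in increasing order: 1449^1 ≡ 1449;  1449^2 ≡ 117;  1449^3 ≡ 609;  1449^5 ≡ 868;  1449^6 ≡ 857;  1449^10 ≡ 1310;  1449^15 ≡ 865;  1449^30 ≡ 133;  1449^67 ≡ 1806;  1449^134 ≡ 1805;  1449^201 ≡ 2010;  1449^335 ≡ 206;  1449^402 ≡ 1.
Smallest exponent giving 1 is 402.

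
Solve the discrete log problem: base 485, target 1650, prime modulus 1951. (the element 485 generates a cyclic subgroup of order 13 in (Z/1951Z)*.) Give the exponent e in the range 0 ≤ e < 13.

4

Successive powers of 485 modulo 1951:
  485^0=1  485^1=485  485^2=1105  485^3=1351  485^4=1650
So 485^4 ≡ 1650 (mod 1951), giving e = 4.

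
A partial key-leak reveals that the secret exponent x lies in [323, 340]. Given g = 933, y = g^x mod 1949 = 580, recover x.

334

Compute 933^323 mod 1949 = 1749, then multiply by 933 repeatedly:
  933^323=1749  933^324=504  933^325=523  933^326=709  933^327=786
  933^328=514  933^329=108  933^330=1365  933^331=848  933^332=1839
  933^333=667  933^334=580
Found 580 at exponent 334.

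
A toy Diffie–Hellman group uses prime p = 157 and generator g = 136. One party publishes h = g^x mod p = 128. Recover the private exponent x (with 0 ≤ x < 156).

Successive powers of 136 modulo 157:
  136^0=1  136^1=136  136^2=127  136^3=2  136^4=115  136^5=97
  136^6=4  136^7=73  136^8=37  136^9=8  136^10=146  136^11=74
  136^12=16  136^13=135  136^14=148  136^15=32  136^16=113  136^17=139
  136^18=64  136^19=69  136^20=121  136^21=128
So 136^21 ≡ 128 (mod 157), giving x = 21.

21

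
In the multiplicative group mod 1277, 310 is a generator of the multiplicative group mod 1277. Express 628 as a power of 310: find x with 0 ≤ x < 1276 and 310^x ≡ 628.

Baby-step giant-step with m = ceil(sqrt(1276)) = 36.
Baby table (310^j mod 1277 for j=0..35):
  0:1  1:310  2:325  3:1144  4:911  5:193  6:1088  7:152
  8:1148  9:874  10:216  11:556  12:1242  13:643  14:118  15:824
  16:40  17:907  18:230  19:1065  20:684  21:58  22:102  23:972
  24:1225  25:481  26:978  27:531  28:1154  29:180  30:889  31:1035
  32:323  33:524  34:261  35:459
Giant step factor: 310^(-36) ≡ 468 (mod 1277).
Scan 628·468^i mod 1277 for i = 0, 1, …:
  i=0: 628   i=1: 194   i=2: 125   i=3: 1035
Match at i=3, j=31: x = 3·36 + 31 = 139.

139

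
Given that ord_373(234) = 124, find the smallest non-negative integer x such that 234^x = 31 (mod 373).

118

Baby-step giant-step with m = ceil(sqrt(124)) = 12.
Baby table (234^j mod 373 for j=0..11):
  0:1  1:234  2:298  3:354  4:30  5:306  6:361  7:176
  8:154  9:228  10:13  11:58
Giant step factor: 234^(-12) ≡ 215 (mod 373).
Scan 31·215^i mod 373 for i = 0, 1, …:
  i=0: 31   i=1: 324   i=2: 282   i=3: 204
  i=4: 219   i=5: 87   i=6: 55   i=7: 262
  i=8: 7   i=9: 13
Match at i=9, j=10: x = 9·12 + 10 = 118.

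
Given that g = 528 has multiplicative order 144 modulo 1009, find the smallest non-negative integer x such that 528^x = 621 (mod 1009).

69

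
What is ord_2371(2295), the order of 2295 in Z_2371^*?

2370

The order of 2295 must divide p − 1 = 2370 = 2 · 3 · 5 · 79.
Divisors: 1, 2, 3, 5, 6, 10, 15, 30, 79, 158, 237, 395, 474, 790, 1185, 2370.
Check each in increasing order: 2295^1 ≡ 2295;  2295^2 ≡ 1034;  2295^3 ≡ 2030;  2295^5 ≡ 685;  2295^6 ≡ 102;  2295^10 ≡ 2138;  2295^15 ≡ 1623;  2295^30 ≡ 2319;  2295^79 ≡ 2317;  2295^158 ≡ 545;  2295^237 ≡ 1393;  2295^395 ≡ 465;  2295^474 ≡ 971;  2295^790 ≡ 464;  2295^1185 ≡ 2370;  2295^2370 ≡ 1.
Smallest exponent giving 1 is 2370.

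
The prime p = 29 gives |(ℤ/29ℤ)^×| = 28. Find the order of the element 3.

The order of 3 must divide p − 1 = 28 = 2^2 · 7.
Divisors: 1, 2, 4, 7, 14, 28.
Check each in increasing order: 3^1 ≡ 3;  3^2 ≡ 9;  3^4 ≡ 23;  3^7 ≡ 12;  3^14 ≡ 28;  3^28 ≡ 1.
Smallest exponent giving 1 is 28.

28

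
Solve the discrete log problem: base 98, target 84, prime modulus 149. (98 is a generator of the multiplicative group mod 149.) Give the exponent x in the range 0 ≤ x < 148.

127

Baby-step giant-step with m = ceil(sqrt(148)) = 13.
Baby table (98^j mod 149 for j=0..12):
  0:1  1:98  2:68  3:108  4:5  5:43  6:42  7:93
  8:25  9:66  10:61  11:18  12:125
Giant step factor: 98^(-13) ≡ 14 (mod 149).
Scan 84·14^i mod 149 for i = 0, 1, …:
  i=0: 84   i=1: 133   i=2: 74   i=3: 142
  i=4: 51   i=5: 118   i=6: 13   i=7: 33
  i=8: 15   i=9: 61
Match at i=9, j=10: x = 9·13 + 10 = 127.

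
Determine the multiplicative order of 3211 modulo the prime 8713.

The order of 3211 must divide p − 1 = 8712 = 2^3 · 3^2 · 11^2.
Divisors: 1, 2, 3, 4, 6, 8, 9, 11, 12, 18, 22, 24, 33, 36, 44, 66, 72, 88, 99, 121, 132, 198, 242, 264, 363, 396, 484, 726, 792, 968, 1089, 1452, 2178, 2904, 4356, 8712.
Check each in increasing order: 3211^1 ≡ 3211;  3211^2 ≡ 3042;  3211^3 ≡ 589;  3211^4 ≡ 558;  3211^6 ≡ 7114;  3211^8 ≡ 6409;  3211^9 ≡ 7906;  3211^11 ≡ 2172;  3211^12 ≡ 3892;  3211^18 ≡ 6487;  3211^22 ≡ 3851;  3211^24 ≡ 4470;  3211^33 ≡ 8605;  3211^36 ≡ 6092;  3211^44 ≡ 675;  3211^66 ≡ 2951;  3211^72 ≡ 3797;  3211^88 ≡ 2549;  3211^99 ≡ 3673;  3211^121 ≡ 3524;  3211^132 ≡ 4114;  3211^198 ≡ 3205;  3211^242 ≡ 2551;  3211^264 ≡ 4350;  3211^363 ≡ 6621;  3211^396 ≡ 8111;  3211^484 ≡ 7703;  3211^726 ≡ 2538;  3211^792 ≡ 5171;  3211^968 ≡ 679;  3211^1089 ≡ 5434;  3211^1452 ≡ 2537;  3211^2178 ≡ 8712;  3211^2904 ≡ 6175;  3211^4356 ≡ 1.
Smallest exponent giving 1 is 4356.

4356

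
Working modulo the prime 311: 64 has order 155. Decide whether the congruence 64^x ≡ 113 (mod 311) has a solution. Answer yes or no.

113 ∈ ⟨64⟩ iff 113^155 ≡ 1 (mod 311), since |⟨64⟩| = 155.
113^155 mod 311 = 1.
Since 1 = 1, 113 lies in the subgroup.

yes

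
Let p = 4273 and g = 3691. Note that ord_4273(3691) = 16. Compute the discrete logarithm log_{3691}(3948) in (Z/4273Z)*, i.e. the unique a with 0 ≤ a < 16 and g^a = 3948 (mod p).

Successive powers of 3691 modulo 4273:
  3691^0=1  3691^1=3691  3691^2=1157  3691^3=1760  3691^4=1200  3691^5=2372
  3691^6=3948
So 3691^6 ≡ 3948 (mod 4273), giving a = 6.

6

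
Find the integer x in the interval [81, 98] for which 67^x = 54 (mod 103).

83

Compute 67^81 mod 103 = 73, then multiply by 67 repeatedly:
  67^81=73  67^82=50  67^83=54
Found 54 at exponent 83.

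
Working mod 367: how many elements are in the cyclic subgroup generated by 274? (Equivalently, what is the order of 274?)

183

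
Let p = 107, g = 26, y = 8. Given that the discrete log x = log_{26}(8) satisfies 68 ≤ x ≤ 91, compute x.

85

Compute 26^68 mod 107 = 47, then multiply by 26 repeatedly:
  26^68=47  26^69=45  26^70=100  26^71=32  26^72=83
  26^73=18  26^74=40  26^75=77  26^76=76  26^77=50
  26^78=16  26^79=95  26^80=9  26^81=20  26^82=92
  26^83=38  26^84=25  26^85=8
Found 8 at exponent 85.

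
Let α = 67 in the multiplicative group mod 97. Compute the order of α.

The order of 67 must divide p − 1 = 96 = 2^5 · 3.
Divisors: 1, 2, 3, 4, 6, 8, 12, 16, 24, 32, 48, 96.
Check each in increasing order: 67^1 ≡ 67;  67^2 ≡ 27;  67^3 ≡ 63;  67^4 ≡ 50;  67^6 ≡ 89;  67^8 ≡ 75;  67^12 ≡ 64;  67^16 ≡ 96;  67^24 ≡ 22;  67^32 ≡ 1.
Smallest exponent giving 1 is 32.

32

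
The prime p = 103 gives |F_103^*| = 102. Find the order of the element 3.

The order of 3 must divide p − 1 = 102 = 2 · 3 · 17.
Divisors: 1, 2, 3, 6, 17, 34, 51, 102.
Check each in increasing order: 3^1 ≡ 3;  3^2 ≡ 9;  3^3 ≡ 27;  3^6 ≡ 8;  3^17 ≡ 102;  3^34 ≡ 1.
Smallest exponent giving 1 is 34.

34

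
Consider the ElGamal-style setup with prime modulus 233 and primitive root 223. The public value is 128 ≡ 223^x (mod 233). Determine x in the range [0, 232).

Baby-step giant-step with m = ceil(sqrt(232)) = 16.
Baby table (223^j mod 233 for j=0..15):
  0:1  1:223  2:100  3:165  4:214  5:190  6:197  7:127
  8:128  9:118  10:218  11:150  12:131  13:88  14:52  15:179
Giant step factor: 223^(-16) ≡ 148 (mod 233).
Scan 128·148^i mod 233 for i = 0, 1, …:
  i=0: 128
Match at i=0, j=8: x = 0·16 + 8 = 8.

8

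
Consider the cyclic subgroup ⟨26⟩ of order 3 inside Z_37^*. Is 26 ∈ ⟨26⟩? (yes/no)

yes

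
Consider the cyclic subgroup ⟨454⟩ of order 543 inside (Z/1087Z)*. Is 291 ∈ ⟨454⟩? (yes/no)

291 ∈ ⟨454⟩ iff 291^543 ≡ 1 (mod 1087), since |⟨454⟩| = 543.
291^543 mod 1087 = 1.
Since 1 = 1, 291 lies in the subgroup.

yes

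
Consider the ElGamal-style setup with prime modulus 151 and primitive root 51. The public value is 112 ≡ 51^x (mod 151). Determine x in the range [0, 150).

Successive powers of 51 modulo 151:
  51^0=1  51^1=51  51^2=34  51^3=73  51^4=99  51^5=66
  51^6=44  51^7=130  51^8=137  51^9=41  51^10=128  51^11=35
  51^12=124  51^13=133  51^14=139  51^15=143  51^16=45  51^17=30
  51^18=20  51^19=114  51^20=76  51^21=101  51^22=17  51^23=112
So 51^23 ≡ 112 (mod 151), giving x = 23.

23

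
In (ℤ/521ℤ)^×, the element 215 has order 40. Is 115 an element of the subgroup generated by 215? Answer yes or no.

115 ∈ ⟨215⟩ iff 115^40 ≡ 1 (mod 521), since |⟨215⟩| = 40.
115^40 mod 521 = 302.
Since 302 ≠ 1, 115 does not lie in the subgroup.

no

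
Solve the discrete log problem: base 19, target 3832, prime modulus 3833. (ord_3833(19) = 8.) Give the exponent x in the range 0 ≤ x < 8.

4

Successive powers of 19 modulo 3833:
  19^0=1  19^1=19  19^2=361  19^3=3026  19^4=3832
So 19^4 ≡ 3832 (mod 3833), giving x = 4.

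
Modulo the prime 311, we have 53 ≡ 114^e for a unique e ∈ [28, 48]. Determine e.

Compute 114^28 mod 311 = 128, then multiply by 114 repeatedly:
  114^28=128  114^29=286  114^30=260  114^31=95  114^32=256
  114^33=261  114^34=209  114^35=190  114^36=201  114^37=211
  114^38=107  114^39=69  114^40=91  114^41=111  114^42=214
  114^43=138  114^44=182  114^45=222  114^46=117  114^47=276
  114^48=53
Found 53 at exponent 48.

48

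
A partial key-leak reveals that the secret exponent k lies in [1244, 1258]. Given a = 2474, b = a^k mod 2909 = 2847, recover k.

1252

Compute 2474^1244 mod 2909 = 2018, then multiply by 2474 repeatedly:
  2474^1244=2018  2474^1245=688  2474^1246=347  2474^1247=323  2474^1248=2036
  2474^1249=1585  2474^1250=2867  2474^1251=816  2474^1252=2847
Found 2847 at exponent 1252.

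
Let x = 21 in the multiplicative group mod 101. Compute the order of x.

50

The order of 21 must divide p − 1 = 100 = 2^2 · 5^2.
Divisors: 1, 2, 4, 5, 10, 20, 25, 50, 100.
Check each in increasing order: 21^1 ≡ 21;  21^2 ≡ 37;  21^4 ≡ 56;  21^5 ≡ 65;  21^10 ≡ 84;  21^20 ≡ 87;  21^25 ≡ 100;  21^50 ≡ 1.
Smallest exponent giving 1 is 50.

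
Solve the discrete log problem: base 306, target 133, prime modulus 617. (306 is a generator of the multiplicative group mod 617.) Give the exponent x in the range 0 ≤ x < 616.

200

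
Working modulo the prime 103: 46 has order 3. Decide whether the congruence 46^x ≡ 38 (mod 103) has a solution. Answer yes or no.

38 ∈ ⟨46⟩ iff 38^3 ≡ 1 (mod 103), since |⟨46⟩| = 3.
38^3 mod 103 = 76.
Since 76 ≠ 1, 38 does not lie in the subgroup.

no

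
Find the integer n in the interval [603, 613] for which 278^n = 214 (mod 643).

Compute 278^603 mod 643 = 637, then multiply by 278 repeatedly:
  278^603=637  278^604=261  278^605=542  278^606=214
Found 214 at exponent 606.

606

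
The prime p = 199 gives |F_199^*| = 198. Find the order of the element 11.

22

The order of 11 must divide p − 1 = 198 = 2 · 3^2 · 11.
Divisors: 1, 2, 3, 6, 9, 11, 18, 22, 33, 66, 99, 198.
Check each in increasing order: 11^1 ≡ 11;  11^2 ≡ 121;  11^3 ≡ 137;  11^6 ≡ 63;  11^9 ≡ 74;  11^11 ≡ 198;  11^18 ≡ 103;  11^22 ≡ 1.
Smallest exponent giving 1 is 22.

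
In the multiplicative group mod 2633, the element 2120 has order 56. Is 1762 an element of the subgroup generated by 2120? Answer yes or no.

no

1762 ∈ ⟨2120⟩ iff 1762^56 ≡ 1 (mod 2633), since |⟨2120⟩| = 56.
1762^56 mod 2633 = 155.
Since 155 ≠ 1, 1762 does not lie in the subgroup.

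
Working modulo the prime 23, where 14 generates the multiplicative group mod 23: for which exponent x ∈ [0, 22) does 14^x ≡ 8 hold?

16

Successive powers of 14 modulo 23:
  14^0=1  14^1=14  14^2=12  14^3=7  14^4=6  14^5=15
  14^6=3  14^7=19  14^8=13  14^9=21  14^10=18  14^11=22
  14^12=9  14^13=11  14^14=16  14^15=17  14^16=8
So 14^16 ≡ 8 (mod 23), giving x = 16.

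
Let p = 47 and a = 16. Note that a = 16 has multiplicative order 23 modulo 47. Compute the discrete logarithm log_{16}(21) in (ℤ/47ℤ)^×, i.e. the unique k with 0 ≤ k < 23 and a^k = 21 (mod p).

2

Successive powers of 16 modulo 47:
  16^0=1  16^1=16  16^2=21
So 16^2 ≡ 21 (mod 47), giving k = 2.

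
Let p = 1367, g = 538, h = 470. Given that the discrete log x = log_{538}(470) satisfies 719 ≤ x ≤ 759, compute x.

724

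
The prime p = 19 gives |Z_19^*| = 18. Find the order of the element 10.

18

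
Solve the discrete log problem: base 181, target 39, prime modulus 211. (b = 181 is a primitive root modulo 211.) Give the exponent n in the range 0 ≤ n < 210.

Baby-step giant-step with m = ceil(sqrt(210)) = 15.
Baby table (181^j mod 211 for j=0..14):
  0:1  1:181  2:56  3:8  4:182  5:26  6:64  7:190
  8:208  9:90  10:43  11:187  12:87  13:133  14:19
Giant step factor: 181^(-15) ≡ 67 (mod 211).
Scan 39·67^i mod 211 for i = 0, 1, …:
  i=0: 39   i=1: 81   i=2: 152   i=3: 56
Match at i=3, j=2: n = 3·15 + 2 = 47.

47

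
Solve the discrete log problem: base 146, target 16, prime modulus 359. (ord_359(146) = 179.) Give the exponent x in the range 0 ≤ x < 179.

152

Baby-step giant-step with m = ceil(sqrt(179)) = 14.
Baby table (146^j mod 359 for j=0..13):
  0:1  1:146  2:135  3:324  4:275  5:301  6:148  7:68
  8:235  9:205  10:133  11:32  12:5  13:12
Giant step factor: 146^(-14) ≡ 192 (mod 359).
Scan 16·192^i mod 359 for i = 0, 1, …:
  i=0: 16   i=1: 200   i=2: 346   i=3: 17
  i=4: 33   i=5: 233   i=6: 220   i=7: 237
  i=8: 270   i=9: 144   i=10: 5
Match at i=10, j=12: x = 10·14 + 12 = 152.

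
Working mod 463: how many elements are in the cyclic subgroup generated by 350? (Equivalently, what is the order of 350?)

462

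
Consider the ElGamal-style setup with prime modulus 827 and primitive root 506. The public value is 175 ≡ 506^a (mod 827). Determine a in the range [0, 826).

Baby-step giant-step with m = ceil(sqrt(826)) = 29.
Baby table (506^j mod 827 for j=0..28):
  0:1  1:506  2:493  3:531  4:738  5:451  6:781  7:707
  8:478  9:384  10:786  11:756  12:462  13:558  14:341  15:530
  16:232  17:785  18:250  19:796  20:27  21:430  22:79  23:278
  24:78  25:599  26:412  27:68  28:501
Giant step factor: 506^(-29) ≡ 583 (mod 827).
Scan 175·583^i mod 827 for i = 0, 1, …:
  i=0: 175   i=1: 304   i=2: 254   i=3: 49
  i=4: 449   i=5: 435   i=6: 543   i=7: 655
  i=8: 618   i=9: 549     …   i=23: 547
  i=24: 506
Match at i=24, j=1: a = 24·29 + 1 = 697.

697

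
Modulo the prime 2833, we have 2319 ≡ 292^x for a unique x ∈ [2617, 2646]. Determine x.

2635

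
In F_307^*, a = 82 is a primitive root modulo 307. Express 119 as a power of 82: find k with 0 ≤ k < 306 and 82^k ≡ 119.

196

Baby-step giant-step with m = ceil(sqrt(306)) = 18.
Baby table (82^j mod 307 for j=0..17):
  0:1  1:82  2:277  3:303  4:286  5:120  6:16  7:84
  8:134  9:243  10:278  11:78  12:256  13:116  14:302  15:204
  16:150  17:20
Giant step factor: 82^(-18) ≡ 269 (mod 307).
Scan 119·269^i mod 307 for i = 0, 1, …:
  i=0: 119   i=1: 83   i=2: 223   i=3: 122
  i=4: 276   i=5: 257   i=6: 58   i=7: 252
  i=8: 248   i=9: 93   i=10: 150
Match at i=10, j=16: k = 10·18 + 16 = 196.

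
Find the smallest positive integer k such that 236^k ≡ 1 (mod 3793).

237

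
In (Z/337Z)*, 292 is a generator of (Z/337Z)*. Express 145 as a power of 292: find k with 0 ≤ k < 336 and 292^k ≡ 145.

218

Baby-step giant-step with m = ceil(sqrt(336)) = 19.
Baby table (292^j mod 337 for j=0..18):
  0:1  1:292  2:3  3:202  4:9  5:269  6:27  7:133
  8:81  9:62  10:243  11:186  12:55  13:221  14:165  15:326
  16:158  17:304  18:137
Giant step factor: 292^(-19) ≡ 177 (mod 337).
Scan 145·177^i mod 337 for i = 0, 1, …:
  i=0: 145   i=1: 53   i=2: 282   i=3: 38
  i=4: 323   i=5: 218   i=6: 168   i=7: 80
  i=8: 6   i=9: 51   i=10: 265   i=11: 62
Match at i=11, j=9: k = 11·19 + 9 = 218.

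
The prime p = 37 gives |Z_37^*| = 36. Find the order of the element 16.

9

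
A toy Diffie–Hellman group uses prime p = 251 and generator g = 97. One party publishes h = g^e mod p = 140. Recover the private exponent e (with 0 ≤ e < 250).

92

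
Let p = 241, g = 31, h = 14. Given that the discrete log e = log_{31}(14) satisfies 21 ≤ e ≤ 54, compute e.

Compute 31^21 mod 241 = 124, then multiply by 31 repeatedly:
  31^21=124  31^22=229  31^23=110  31^24=36  31^25=152
  31^26=133  31^27=26  31^28=83  31^29=163  31^30=233
  31^31=234  31^32=24  31^33=21  31^34=169  31^35=178
  31^36=216  31^37=189  31^38=75  31^39=156  31^40=16
  31^41=14
Found 14 at exponent 41.

41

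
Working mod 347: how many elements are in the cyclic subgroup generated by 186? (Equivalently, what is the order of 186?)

346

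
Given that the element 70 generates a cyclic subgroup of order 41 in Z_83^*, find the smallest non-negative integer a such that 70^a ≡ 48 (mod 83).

34

Baby-step giant-step with m = ceil(sqrt(41)) = 7.
Baby table (70^j mod 83 for j=0..6):
  0:1  1:70  2:3  3:44  4:9  5:49  6:27
Giant step factor: 70^(-7) ≡ 48 (mod 83).
Scan 48·48^i mod 83 for i = 0, 1, …:
  i=0: 48   i=1: 63   i=2: 36   i=3: 68
  i=4: 27
Match at i=4, j=6: a = 4·7 + 6 = 34.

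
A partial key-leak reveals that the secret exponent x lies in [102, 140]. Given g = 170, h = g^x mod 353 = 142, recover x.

111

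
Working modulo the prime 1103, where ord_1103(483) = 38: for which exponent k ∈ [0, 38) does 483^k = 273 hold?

Successive powers of 483 modulo 1103:
  483^0=1  483^1=483  483^2=556  483^3=519  483^4=296  483^5=681
  483^6=229  483^7=307  483^8=479  483^9=830  483^10=501  483^11=426
  483^12=600  483^13=814  483^14=494  483^15=354  483^16=17  483^17=490
  483^18=628  483^19=1102  483^20=620  483^21=547  483^22=584  483^23=807
  483^24=422  483^25=874  483^26=796  483^27=624  483^28=273
So 483^28 ≡ 273 (mod 1103), giving k = 28.

28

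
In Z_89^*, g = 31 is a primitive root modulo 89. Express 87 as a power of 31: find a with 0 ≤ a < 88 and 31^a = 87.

36

Baby-step giant-step with m = ceil(sqrt(88)) = 10.
Baby table (31^j mod 89 for j=0..9):
  0:1  1:31  2:71  3:65  4:57  5:76  6:42  7:56
  8:45  9:60
Giant step factor: 31^(-10) ≡ 79 (mod 89).
Scan 87·79^i mod 89 for i = 0, 1, …:
  i=0: 87   i=1: 20   i=2: 67   i=3: 42
Match at i=3, j=6: a = 3·10 + 6 = 36.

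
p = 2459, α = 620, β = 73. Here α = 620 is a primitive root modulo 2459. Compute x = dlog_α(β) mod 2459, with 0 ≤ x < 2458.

1650

Baby-step giant-step with m = ceil(sqrt(2458)) = 50.
Baby table (620^j mod 2459 for j=0..49):
  0:1  1:620  2:796  3:1720  4:1653  5:1916  6:223  7:556
  8:460  9:2415  10:2228  11:1861  12:549  13:1038  14:1761  15:24
  16:126  17:1891  18:1936  19:328  20:1722  21:434  22:1049  23:1204
  24:1403  25:1833  26:402  27:881  28:322  29:461  30:576  31:565
  32:1122  33:2202  34:495  35:1984  36:580  37:586  38:1847  39:1705
  40:2189  41:2271  42:1472  43:351  44:1228  45:1529  46:1265  47:2338
  48:1209  49:2044
Giant step factor: 620^(-50) ≡ 2187 (mod 2459).
Scan 73·2187^i mod 2459 for i = 0, 1, …:
  i=0: 73   i=1: 2275   i=2: 868   i=3: 2427
  i=4: 1327   i=5: 529   i=6: 1193   i=7: 92
  i=8: 2025   i=9: 16     …   i=32: 895
  i=33: 1
Match at i=33, j=0: x = 33·50 + 0 = 1650.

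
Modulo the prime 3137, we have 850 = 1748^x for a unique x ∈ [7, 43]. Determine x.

40

Compute 1748^7 mod 3137 = 1882, then multiply by 1748 repeatedly:
  1748^7=1882  1748^8=2160  1748^9=1869  1748^10=1395  1748^11=1011
  1748^12=1097  1748^13=849  1748^14=251  1748^15=2705  1748^16=881
  1748^17=2858  1748^18=1680  1748^19=408  1748^20=1085  1748^21=1832
  1748^22=2596  1748^23=1706  1748^24=1938  1748^25=2801  1748^26=2428
  1748^27=2920  1748^28=261  1748^29=1363  1748^30=1541  1748^31=2122
  1748^32=1322  1748^33=2024  1748^34=2553  1748^35=1830  1748^36=2237
  1748^37=1574  1748^38=203  1748^39=363  1748^40=850
Found 850 at exponent 40.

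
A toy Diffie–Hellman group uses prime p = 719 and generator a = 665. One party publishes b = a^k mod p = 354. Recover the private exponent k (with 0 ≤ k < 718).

444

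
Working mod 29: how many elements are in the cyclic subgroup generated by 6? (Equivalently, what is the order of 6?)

14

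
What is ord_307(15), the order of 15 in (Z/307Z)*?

The order of 15 must divide p − 1 = 306 = 2 · 3^2 · 17.
Divisors: 1, 2, 3, 6, 9, 17, 18, 34, 51, 102, 153, 306.
Check each in increasing order: 15^1 ≡ 15;  15^2 ≡ 225;  15^3 ≡ 305;  15^6 ≡ 4;  15^9 ≡ 299;  15^17 ≡ 168;  15^18 ≡ 64;  15^34 ≡ 287;  15^51 ≡ 17;  15^102 ≡ 289;  15^153 ≡ 1.
Smallest exponent giving 1 is 153.

153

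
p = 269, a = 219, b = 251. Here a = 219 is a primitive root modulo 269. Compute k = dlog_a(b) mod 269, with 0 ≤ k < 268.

95

Baby-step giant-step with m = ceil(sqrt(268)) = 17.
Baby table (219^j mod 269 for j=0..16):
  0:1  1:219  2:79  3:85  4:54  5:259  6:231  7:17
  8:226  9:267  10:100  11:111  12:99  13:161  14:20  15:76
  16:235
Giant step factor: 219^(-17) ≡ 122 (mod 269).
Scan 251·122^i mod 269 for i = 0, 1, …:
  i=0: 251   i=1: 225   i=2: 12   i=3: 119
  i=4: 261   i=5: 100
Match at i=5, j=10: k = 5·17 + 10 = 95.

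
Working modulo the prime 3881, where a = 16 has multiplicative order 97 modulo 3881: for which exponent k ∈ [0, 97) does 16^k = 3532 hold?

31

Baby-step giant-step with m = ceil(sqrt(97)) = 10.
Baby table (16^j mod 3881 for j=0..9):
  0:1  1:16  2:256  3:215  4:3440  5:706  6:3534  7:2210
  8:431  9:3015
Giant step factor: 16^(-10) ≡ 3646 (mod 3881).
Scan 3532·3646^i mod 3881 for i = 0, 1, …:
  i=0: 3532   i=1: 514   i=2: 3402   i=3: 16
Match at i=3, j=1: k = 3·10 + 1 = 31.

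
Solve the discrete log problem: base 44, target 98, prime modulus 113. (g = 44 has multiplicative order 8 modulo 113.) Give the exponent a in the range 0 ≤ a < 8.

Successive powers of 44 modulo 113:
  44^0=1  44^1=44  44^2=15  44^3=95  44^4=112  44^5=69
  44^6=98
So 44^6 ≡ 98 (mod 113), giving a = 6.

6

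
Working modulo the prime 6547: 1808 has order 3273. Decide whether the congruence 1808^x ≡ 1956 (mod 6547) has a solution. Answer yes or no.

no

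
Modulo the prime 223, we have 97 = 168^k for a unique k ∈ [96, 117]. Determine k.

113

Compute 168^96 mod 223 = 14, then multiply by 168 repeatedly:
  168^96=14  168^97=122  168^98=203  168^99=208  168^100=156
  168^101=117  168^102=32  168^103=24  168^104=18  168^105=125
  168^106=38  168^107=140  168^108=105  168^109=23  168^110=73
  168^111=222  168^112=55  168^113=97
Found 97 at exponent 113.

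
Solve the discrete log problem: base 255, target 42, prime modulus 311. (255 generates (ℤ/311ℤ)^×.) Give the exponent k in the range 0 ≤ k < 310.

286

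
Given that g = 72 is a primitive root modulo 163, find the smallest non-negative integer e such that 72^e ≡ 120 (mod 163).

Baby-step giant-step with m = ceil(sqrt(162)) = 13.
Baby table (72^j mod 163 for j=0..12):
  0:1  1:72  2:131  3:141  4:46  5:52  6:158  7:129
  8:160  9:110  10:96  11:66  12:25
Giant step factor: 72^(-13) ≡ 70 (mod 163).
Scan 120·70^i mod 163 for i = 0, 1, …:
  i=0: 120   i=1: 87   i=2: 59   i=3: 55
  i=4: 101   i=5: 61   i=6: 32   i=7: 121
  i=8: 157   i=9: 69   i=10: 103   i=11: 38
  i=12: 52
Match at i=12, j=5: e = 12·13 + 5 = 161.

161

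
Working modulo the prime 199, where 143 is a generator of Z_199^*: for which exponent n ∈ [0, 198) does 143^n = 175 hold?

22

Baby-step giant-step with m = ceil(sqrt(198)) = 15.
Baby table (143^j mod 199 for j=0..14):
  0:1  1:143  2:151  3:101  4:115  5:127  6:52  7:73
  8:91  9:78  10:10  11:37  12:117  13:15  14:155
Giant step factor: 143^(-15) ≡ 55 (mod 199).
Scan 175·55^i mod 199 for i = 0, 1, …:
  i=0: 175   i=1: 73
Match at i=1, j=7: n = 1·15 + 7 = 22.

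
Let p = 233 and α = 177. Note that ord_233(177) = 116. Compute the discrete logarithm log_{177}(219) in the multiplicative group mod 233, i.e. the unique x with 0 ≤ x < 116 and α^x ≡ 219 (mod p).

Baby-step giant-step with m = ceil(sqrt(116)) = 11.
Baby table (177^j mod 233 for j=0..10):
  0:1  1:177  2:107  3:66  4:32  5:72  6:162  7:15
  8:92  9:207  10:58
Giant step factor: 177^(-11) ≡ 50 (mod 233).
Scan 219·50^i mod 233 for i = 0, 1, …:
  i=0: 219   i=1: 232   i=2: 183   i=3: 63
  i=4: 121   i=5: 225   i=6: 66
Match at i=6, j=3: x = 6·11 + 3 = 69.

69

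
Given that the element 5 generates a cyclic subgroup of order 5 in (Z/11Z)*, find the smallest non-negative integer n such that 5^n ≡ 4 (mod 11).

Successive powers of 5 modulo 11:
  5^0=1  5^1=5  5^2=3  5^3=4
So 5^3 ≡ 4 (mod 11), giving n = 3.

3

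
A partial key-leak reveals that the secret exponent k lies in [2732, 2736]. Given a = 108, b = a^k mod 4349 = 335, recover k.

Compute 108^2732 mod 4349 = 293, then multiply by 108 repeatedly:
  108^2732=293  108^2733=1201  108^2734=3587  108^2735=335
Found 335 at exponent 2735.

2735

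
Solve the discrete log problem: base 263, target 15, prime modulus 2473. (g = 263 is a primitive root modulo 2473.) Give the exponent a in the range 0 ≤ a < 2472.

813

Baby-step giant-step with m = ceil(sqrt(2472)) = 50.
Baby table (263^j mod 2473 for j=0..49):
  0:1  1:263  2:2398  3:59  4:679  5:521  6:1008  7:493
  8:1063  9:120  10:1884  11:892  12:2134  13:2344  14:695  15:2256
  16:2281  17:1437  18:2035  19:1037  20:701  21:1361  22:1831  23:1791
  24:1163  25:1690  26:1803  27:1846  28:790  29:38  30:102  31:2096
  32:2242  33:1072  34:14  35:1209  36:1423  37:826  38:2087  39:2348
  40:1747  41:1956  42:44  43:1680  44:1646  45:123  46:200  47:667
  48:2311  49:1908
Giant step factor: 263^(-50) ≡ 23 (mod 2473).
Scan 15·23^i mod 2473 for i = 0, 1, …:
  i=0: 15   i=1: 345   i=2: 516   i=3: 1976
  i=4: 934   i=5: 1698   i=6: 1959   i=7: 543
  i=8: 124   i=9: 379     …   i=15: 532
  i=16: 2344
Match at i=16, j=13: a = 16·50 + 13 = 813.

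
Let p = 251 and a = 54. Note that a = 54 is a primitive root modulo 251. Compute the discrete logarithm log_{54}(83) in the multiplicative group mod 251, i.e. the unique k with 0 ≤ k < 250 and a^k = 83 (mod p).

18

Successive powers of 54 modulo 251:
  54^0=1  54^1=54  54^2=155  54^3=87  54^4=180  54^5=182
  54^6=39  54^7=98  54^8=21  54^9=130  54^10=243  54^11=70
  54^12=15  54^13=57  54^14=66  54^15=50  54^16=190  54^17=220
  54^18=83
So 54^18 ≡ 83 (mod 251), giving k = 18.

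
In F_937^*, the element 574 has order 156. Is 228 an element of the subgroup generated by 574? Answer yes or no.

yes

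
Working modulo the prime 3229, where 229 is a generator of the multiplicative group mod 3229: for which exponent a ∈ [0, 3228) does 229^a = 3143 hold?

827

Baby-step giant-step with m = ceil(sqrt(3228)) = 57.
Baby table (229^j mod 3229 for j=0..56):
  0:1  1:229  2:777  3:338  4:3135  5:1077  6:1229  7:518
  8:2378  9:2090  10:718  11:2972  12:2498  13:509  14:317  15:1555
  16:905  17:589  18:2492  19:2364  20:2113  21:2756  22:1469  23:585
  24:1576  25:2485  26:761  27:3132  28:390  29:2127  30:2733  31:2660
  32:2088  33:260  34:1418  35:1822  36:697  37:1392  38:2326  39:3098
  40:2291  41:1541  42:928  43:2627  44:989  45:451  46:3180  47:1695
  48:675  49:2812  50:1377  51:2120  52:1130  53:450  54:2951  55:918
  56:337
Giant step factor: 229^(-57) ≡ 3219 (mod 3229).
Scan 3143·3219^i mod 3229 for i = 0, 1, …:
  i=0: 3143   i=1: 860   i=2: 1087   i=3: 2046
  i=4: 2143   i=5: 1173   i=6: 1186   i=7: 1056
  i=8: 2356   i=9: 2272     …   i=13: 756
  i=14: 2127
Match at i=14, j=29: a = 14·57 + 29 = 827.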